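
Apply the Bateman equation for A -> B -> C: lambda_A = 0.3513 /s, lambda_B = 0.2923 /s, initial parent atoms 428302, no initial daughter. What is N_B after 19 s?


N_B(t) = lambda_A * N_A0 / (lambda_B - lambda_A) * [exp(-lambda_A*t) - exp(-lambda_B*t)]
exp(-0.3513*19) = 0.001262451; exp(-0.2923*19) = 0.003873100
N_B = 0.3513 * 428302 / (0.2923 - 0.3513) * (0.001262451 - 0.003873100)
N_B = 6657.7

6657.7


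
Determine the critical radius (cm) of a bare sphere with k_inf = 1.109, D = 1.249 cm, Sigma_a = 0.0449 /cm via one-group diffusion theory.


L^2 = D / Sigma_a = 1.249 / 0.0449 = 27.81737 cm^2
B_m^2 = (k_inf - 1) / L^2 = (1.109 - 1) / 27.81737 = 0.003918415 /cm^2
For a bare sphere: B_g = pi/R, so R_c = pi / sqrt(B_m^2)
R_c = pi / sqrt(0.003918415) = 50.187 cm

50.187


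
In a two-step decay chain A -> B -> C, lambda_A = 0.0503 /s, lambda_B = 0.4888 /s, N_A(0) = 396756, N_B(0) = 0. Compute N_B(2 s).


N_B(t) = lambda_A * N_A0 / (lambda_B - lambda_A) * [exp(-lambda_A*t) - exp(-lambda_B*t)]
exp(-0.0503*2) = 0.9042947; exp(-0.4888*2) = 0.3762129
N_B = 0.0503 * 396756 / (0.4888 - 0.0503) * (0.9042947 - 0.3762129)
N_B = 24034

24034


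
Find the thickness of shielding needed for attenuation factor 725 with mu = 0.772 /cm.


x = ln(factor) / mu
x = ln(725) / 0.772
x = 8.5313 cm

8.5313


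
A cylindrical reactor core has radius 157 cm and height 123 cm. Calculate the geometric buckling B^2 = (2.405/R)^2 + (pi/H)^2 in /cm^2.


B^2 = (2.405/R)^2 + (pi/H)^2
B^2 = (2.405/157)^2 + (pi/123)^2
B^2 = 8.8702e-04 /cm^2

8.8702e-04


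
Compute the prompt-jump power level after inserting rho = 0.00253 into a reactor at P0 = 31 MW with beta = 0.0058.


P1/P0 = beta / (beta - rho)
P1/P0 = 0.0058 / (0.0058 - 0.00253) = 1.773700
P1 = 31 * 1.773700 = 54.985 MW

54.985


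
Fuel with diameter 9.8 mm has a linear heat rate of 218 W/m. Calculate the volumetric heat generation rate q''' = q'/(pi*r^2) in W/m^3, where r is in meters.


r = D / 2 / 1000 = 9.8 / 2 / 1000 = 0.0049 m
q''' = q' / (pi * r^2)
q''' = 218 / (pi * 0.0049^2)
q''' = 2.8901e+06 W/m^3

2.8901e+06


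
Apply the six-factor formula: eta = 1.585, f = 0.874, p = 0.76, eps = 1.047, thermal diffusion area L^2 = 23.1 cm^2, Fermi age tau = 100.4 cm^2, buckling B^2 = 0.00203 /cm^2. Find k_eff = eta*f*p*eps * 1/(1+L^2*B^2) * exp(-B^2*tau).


k_inf = eta*f*p*eps = 1.585*0.874*0.76*1.047 = 1.102303
P_TNL = 1/(1 + L^2*B^2) = 1/(1 + 23.1*0.00203) = 0.9552075
P_FNL = exp(-B^2*tau) = exp(-0.00203*100.4) = 0.8156157
k_eff = k_inf * P_TNL * P_FNL = 1.102303 * 0.9552075 * 0.8156157
k_eff = 0.85878

0.85878


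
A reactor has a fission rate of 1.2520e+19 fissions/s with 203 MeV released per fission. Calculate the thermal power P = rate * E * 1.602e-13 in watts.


P = fission_rate * E_MeV * 1.602e-13
P = 1.2520e+19 * 203 * 1.602e-13
P = 4.0716e+08 W

4.0716e+08


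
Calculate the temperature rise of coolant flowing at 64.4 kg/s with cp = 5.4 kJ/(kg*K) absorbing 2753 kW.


dT = Q / (m_dot * cp)
dT = 2753 / (64.4 * 5.4)
dT = 7.9164 C

7.9164


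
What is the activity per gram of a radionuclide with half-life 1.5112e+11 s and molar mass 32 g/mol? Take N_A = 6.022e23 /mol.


lambda = ln(2) / t_half = ln(2) / 1.5112e+11 = 4.586734e-12 /s
SA = lambda * N_A / M
SA = 4.586734e-12 * 6.022e23 / 32
SA = 8.6317e+10 Bq/g

8.6317e+10


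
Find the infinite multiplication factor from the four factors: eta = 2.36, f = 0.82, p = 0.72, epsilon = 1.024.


k_inf = eta * f * p * epsilon
k_inf = 2.36 * 0.82 * 0.72 * 1.024
k_inf = 1.4268

1.4268


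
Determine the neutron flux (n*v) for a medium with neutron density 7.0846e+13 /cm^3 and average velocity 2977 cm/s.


phi = n * v
phi = 7.0846e+13 * 2977
phi = 2.1091e+17 /cm^2/s

2.1091e+17


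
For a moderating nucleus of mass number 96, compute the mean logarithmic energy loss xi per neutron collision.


xi = 1 + (A-1)^2/(2A) * ln((A-1)/(A+1))
xi = 1 + (96-1)^2/(2*96) * ln((96-1)/(96 +1))
xi = 0.020689

0.020689


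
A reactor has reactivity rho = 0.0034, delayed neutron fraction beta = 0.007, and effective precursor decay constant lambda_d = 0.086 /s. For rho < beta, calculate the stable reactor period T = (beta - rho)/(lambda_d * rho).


T = (beta - rho) / (lambda_d * rho)
T = (0.007 - 0.0034) / (0.086 * 0.0034)
T = 12.312 s

12.312


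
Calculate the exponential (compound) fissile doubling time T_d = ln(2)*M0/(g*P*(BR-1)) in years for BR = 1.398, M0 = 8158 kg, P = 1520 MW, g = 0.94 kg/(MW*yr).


Breeding gain G = BR - 1 = 1.398 - 1 = 0.398
Fissile production rate = g * P * G = 0.94 * 1520 * 0.398 = 568.6624 kg/yr
T_d = ln(2) * M0 / (g * P * G)
T_d = ln(2) * 8158 / 568.6624 = 9.9439 yr

9.9439


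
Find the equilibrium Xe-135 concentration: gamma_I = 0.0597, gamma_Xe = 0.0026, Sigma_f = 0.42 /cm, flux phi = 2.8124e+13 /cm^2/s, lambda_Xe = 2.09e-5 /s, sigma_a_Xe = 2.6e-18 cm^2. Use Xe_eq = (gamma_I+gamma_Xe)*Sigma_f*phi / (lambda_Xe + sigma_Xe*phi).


Xe_eq = (gamma_I + gamma_Xe) * Sigma_f * phi / (lambda_Xe + sigma_Xe * phi)
Numerator = (0.0597 + 0.0026) * 0.42 * 2.8124e+13 = 7.358926e+11
Denominator = 2.09e-5 + 2.6e-18 * 2.8124e+13 = 9.402240e-05
Xe_eq = 7.358926e+11 / 9.402240e-05 = 7.8268e+15 /cm^3

7.8268e+15


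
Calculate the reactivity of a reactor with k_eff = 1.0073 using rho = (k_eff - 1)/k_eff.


rho = (k_eff - 1) / k_eff
rho = (1.0073 - 1) / 1.0073
rho = 0.0072471

0.0072471


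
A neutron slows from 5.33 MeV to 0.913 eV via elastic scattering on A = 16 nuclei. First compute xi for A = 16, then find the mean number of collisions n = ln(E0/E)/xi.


xi = 1 + (A-1)^2/(2A)*ln((A-1)/(A+1)) = 0.1199467 (for A = 16)
n = ln(E0/E) / xi
n = ln(5.33e6 / 0.913) / 0.1199467
n = ln(5.837897e+06) / 0.1199467 = 129.89

129.89


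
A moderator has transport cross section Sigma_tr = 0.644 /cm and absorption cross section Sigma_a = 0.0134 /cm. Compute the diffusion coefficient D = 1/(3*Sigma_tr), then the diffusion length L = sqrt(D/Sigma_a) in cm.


D = 1 / (3 * Sigma_tr) = 1 / (3 * 0.644) = 0.5175983 cm
L = sqrt(D / Sigma_a)
L = sqrt(0.5175983 / 0.0134)
L = 6.2150 cm

6.2150


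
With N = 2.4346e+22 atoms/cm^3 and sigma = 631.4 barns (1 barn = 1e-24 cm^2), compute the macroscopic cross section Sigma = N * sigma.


Sigma = N * sigma_barns * 1e-24
Sigma = 2.4346e+22 * 631.4 * 1e-24
Sigma = 15.372 /cm

15.372


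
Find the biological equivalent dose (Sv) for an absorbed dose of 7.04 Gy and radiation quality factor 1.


H = D * Q
H = 7.04 * 1
H = 7.0400 Sv

7.0400


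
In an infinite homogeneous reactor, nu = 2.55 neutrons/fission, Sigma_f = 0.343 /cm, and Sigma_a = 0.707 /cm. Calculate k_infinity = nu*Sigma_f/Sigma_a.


k_inf = nu * Sigma_f / Sigma_a
k_inf = 2.55 * 0.343 / 0.707
k_inf = 1.2371

1.2371


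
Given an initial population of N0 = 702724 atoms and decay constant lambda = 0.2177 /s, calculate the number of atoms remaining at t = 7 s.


N = N0 * exp(-lambda * t)
N = 702724 * exp(-0.2177 * 7)
N = 153096

153096


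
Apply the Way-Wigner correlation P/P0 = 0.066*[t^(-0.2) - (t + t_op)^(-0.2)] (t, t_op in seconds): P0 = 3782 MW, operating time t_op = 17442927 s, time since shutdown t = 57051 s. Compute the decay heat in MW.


P/P0 = 0.066 * [t^(-0.2) - (t + t_op)^(-0.2)]
P/P0 = 0.066 * [57051^(-0.2) - (57051 + 17442927)^(-0.2)]
P/P0 = 0.066 * [0.1118787 - 0.03559529] = 0.005034705
P = 3782 * 0.005034705 = 19.041 MW

19.041


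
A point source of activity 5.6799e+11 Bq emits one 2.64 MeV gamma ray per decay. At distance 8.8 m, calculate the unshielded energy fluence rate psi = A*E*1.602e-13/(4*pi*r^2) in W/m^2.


psi = A * E * 1.602e-13 / (4*pi*r^2)
psi = 5.6799e+11 * 2.64 * 1.602e-13 / (4*pi*8.8^2)
psi = 2.4685e-04 W/m^2

2.4685e-04


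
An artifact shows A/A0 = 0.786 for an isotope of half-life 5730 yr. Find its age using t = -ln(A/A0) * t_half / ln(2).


lambda = ln(2) / t_half = ln(2) / 5730 = 1.209681e-04 /yr
t = -ln(A/A0) / lambda
t = -ln(0.786) / 1.209681e-04
t = 1990.6 yr

1990.6


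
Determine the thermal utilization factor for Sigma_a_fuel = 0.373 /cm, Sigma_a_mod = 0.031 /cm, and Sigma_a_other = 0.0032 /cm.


f = Sigma_a_fuel / (Sigma_a_fuel + Sigma_a_mod + Sigma_a_other)
f = 0.373 / (0.373 + 0.031 + 0.0032)
f = 0.91601

0.91601


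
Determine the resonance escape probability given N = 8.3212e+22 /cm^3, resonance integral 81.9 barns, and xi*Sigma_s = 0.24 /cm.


p = exp(-N * I * 1e-24 / (xi*Sigma_s))
p = exp(-8.3212e+22 * 81.9 * 1e-24 / 0.24)
p = 4.6530e-13

4.6530e-13


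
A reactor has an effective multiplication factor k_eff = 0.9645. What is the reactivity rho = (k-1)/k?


rho = (k_eff - 1) / k_eff
rho = (0.9645 - 1) / 0.9645
rho = -0.036807

-0.036807


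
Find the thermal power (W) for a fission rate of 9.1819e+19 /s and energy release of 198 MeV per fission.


P = fission_rate * E_MeV * 1.602e-13
P = 9.1819e+19 * 198 * 1.602e-13
P = 2.9125e+09 W

2.9125e+09


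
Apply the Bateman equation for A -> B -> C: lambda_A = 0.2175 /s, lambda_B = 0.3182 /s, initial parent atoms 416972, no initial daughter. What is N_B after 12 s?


N_B(t) = lambda_A * N_A0 / (lambda_B - lambda_A) * [exp(-lambda_A*t) - exp(-lambda_B*t)]
exp(-0.2175*12) = 0.07353454; exp(-0.3182*12) = 0.02196291
N_B = 0.2175 * 416972 / (0.3182 - 0.2175) * (0.07353454 - 0.02196291)
N_B = 46446

46446


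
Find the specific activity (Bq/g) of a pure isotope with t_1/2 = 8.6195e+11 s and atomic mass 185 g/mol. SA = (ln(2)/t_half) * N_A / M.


lambda = ln(2) / t_half = ln(2) / 8.6195e+11 = 8.041617e-13 /s
SA = lambda * N_A / M
SA = 8.041617e-13 * 6.022e23 / 185
SA = 2.6177e+09 Bq/g

2.6177e+09


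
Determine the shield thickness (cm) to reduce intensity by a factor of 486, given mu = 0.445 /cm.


x = ln(factor) / mu
x = ln(486) / 0.445
x = 13.902 cm

13.902


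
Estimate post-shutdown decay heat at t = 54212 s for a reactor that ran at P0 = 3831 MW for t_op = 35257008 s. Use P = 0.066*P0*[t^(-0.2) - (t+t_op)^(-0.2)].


P/P0 = 0.066 * [t^(-0.2) - (t + t_op)^(-0.2)]
P/P0 = 0.066 * [54212^(-0.2) - (54212 + 35257008)^(-0.2)]
P/P0 = 0.066 * [0.1130267 - 0.03093267] = 0.005418206
P = 3831 * 0.005418206 = 20.757 MW

20.757


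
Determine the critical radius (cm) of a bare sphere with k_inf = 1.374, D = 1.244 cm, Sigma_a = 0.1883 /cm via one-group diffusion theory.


L^2 = D / Sigma_a = 1.244 / 0.1883 = 6.606479 cm^2
B_m^2 = (k_inf - 1) / L^2 = (1.374 - 1) / 6.606479 = 0.05661109 /cm^2
For a bare sphere: B_g = pi/R, so R_c = pi / sqrt(B_m^2)
R_c = pi / sqrt(0.05661109) = 13.204 cm

13.204


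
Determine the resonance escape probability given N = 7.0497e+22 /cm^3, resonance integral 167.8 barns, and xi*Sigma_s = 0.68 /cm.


p = exp(-N * I * 1e-24 / (xi*Sigma_s))
p = exp(-7.0497e+22 * 167.8 * 1e-24 / 0.68)
p = 2.7857e-08

2.7857e-08


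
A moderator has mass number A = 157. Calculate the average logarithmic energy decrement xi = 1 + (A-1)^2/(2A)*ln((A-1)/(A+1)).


xi = 1 + (A-1)^2/(2A) * ln((A-1)/(A+1))
xi = 1 + (157-1)^2/(2*157) * ln((157-1)/(157 +1))
xi = 0.012685

0.012685


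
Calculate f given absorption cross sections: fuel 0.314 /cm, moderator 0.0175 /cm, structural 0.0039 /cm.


f = Sigma_a_fuel / (Sigma_a_fuel + Sigma_a_mod + Sigma_a_other)
f = 0.314 / (0.314 + 0.0175 + 0.0039)
f = 0.93620

0.93620


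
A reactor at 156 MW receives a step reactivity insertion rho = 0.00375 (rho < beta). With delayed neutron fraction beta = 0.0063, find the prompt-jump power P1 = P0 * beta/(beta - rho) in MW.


P1/P0 = beta / (beta - rho)
P1/P0 = 0.0063 / (0.0063 - 0.00375) = 2.470588
P1 = 156 * 2.470588 = 385.41 MW

385.41


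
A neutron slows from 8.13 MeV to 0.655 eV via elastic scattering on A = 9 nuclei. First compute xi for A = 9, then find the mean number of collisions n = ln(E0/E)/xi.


xi = 1 + (A-1)^2/(2A)*ln((A-1)/(A+1)) = 0.2066007 (for A = 9)
n = ln(E0/E) / xi
n = ln(8.13e6 / 0.655) / 0.2066007
n = ln(1.241221e+07) / 0.2066007 = 79.062

79.062


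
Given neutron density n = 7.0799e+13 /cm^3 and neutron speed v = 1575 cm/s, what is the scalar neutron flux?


phi = n * v
phi = 7.0799e+13 * 1575
phi = 1.1151e+17 /cm^2/s

1.1151e+17


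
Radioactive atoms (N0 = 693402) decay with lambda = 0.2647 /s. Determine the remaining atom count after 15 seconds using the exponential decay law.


N = N0 * exp(-lambda * t)
N = 693402 * exp(-0.2647 * 15)
N = 13080

13080


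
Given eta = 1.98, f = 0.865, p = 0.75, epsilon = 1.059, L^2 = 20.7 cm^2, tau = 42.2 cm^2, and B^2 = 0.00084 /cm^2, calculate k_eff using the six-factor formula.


k_inf = eta*f*p*eps = 1.98*0.865*0.75*1.059 = 1.360312
P_TNL = 1/(1 + L^2*B^2) = 1/(1 + 20.7*0.00084) = 0.9829092
P_FNL = exp(-B^2*tau) = exp(-0.00084*42.2) = 0.9651729
k_eff = k_inf * P_TNL * P_FNL = 1.360312 * 0.9829092 * 0.9651729
k_eff = 1.2905

1.2905


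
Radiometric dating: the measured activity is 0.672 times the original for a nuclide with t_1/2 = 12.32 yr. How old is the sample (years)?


lambda = ln(2) / t_half = ln(2) / 12.32 = 0.05626195 /yr
t = -ln(A/A0) / lambda
t = -ln(0.672) / 0.05626195
t = 7.0651 yr

7.0651


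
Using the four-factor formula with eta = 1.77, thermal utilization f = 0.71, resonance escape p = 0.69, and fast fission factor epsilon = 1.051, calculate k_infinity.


k_inf = eta * f * p * epsilon
k_inf = 1.77 * 0.71 * 0.69 * 1.051
k_inf = 0.91135

0.91135


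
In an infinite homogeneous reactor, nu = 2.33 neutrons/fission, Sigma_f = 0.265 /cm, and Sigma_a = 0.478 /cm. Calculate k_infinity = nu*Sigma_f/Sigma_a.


k_inf = nu * Sigma_f / Sigma_a
k_inf = 2.33 * 0.265 / 0.478
k_inf = 1.2917

1.2917


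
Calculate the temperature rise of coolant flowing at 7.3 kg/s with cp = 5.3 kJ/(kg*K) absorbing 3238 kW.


dT = Q / (m_dot * cp)
dT = 3238 / (7.3 * 5.3)
dT = 83.691 C

83.691


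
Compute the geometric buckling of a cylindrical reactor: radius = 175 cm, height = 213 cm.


B^2 = (2.405/R)^2 + (pi/H)^2
B^2 = (2.405/175)^2 + (pi/213)^2
B^2 = 4.0641e-04 /cm^2

4.0641e-04


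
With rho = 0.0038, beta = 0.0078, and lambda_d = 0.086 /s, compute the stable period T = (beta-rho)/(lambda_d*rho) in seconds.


T = (beta - rho) / (lambda_d * rho)
T = (0.0078 - 0.0038) / (0.086 * 0.0038)
T = 12.240 s

12.240


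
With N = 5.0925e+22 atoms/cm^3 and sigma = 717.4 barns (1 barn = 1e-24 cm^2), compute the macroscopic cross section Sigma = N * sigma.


Sigma = N * sigma_barns * 1e-24
Sigma = 5.0925e+22 * 717.4 * 1e-24
Sigma = 36.534 /cm

36.534


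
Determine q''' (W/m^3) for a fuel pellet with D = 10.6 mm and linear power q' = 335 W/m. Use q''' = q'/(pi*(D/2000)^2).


r = D / 2 / 1000 = 10.6 / 2 / 1000 = 0.0053 m
q''' = q' / (pi * r^2)
q''' = 335 / (pi * 0.0053^2)
q''' = 3.7961e+06 W/m^3

3.7961e+06


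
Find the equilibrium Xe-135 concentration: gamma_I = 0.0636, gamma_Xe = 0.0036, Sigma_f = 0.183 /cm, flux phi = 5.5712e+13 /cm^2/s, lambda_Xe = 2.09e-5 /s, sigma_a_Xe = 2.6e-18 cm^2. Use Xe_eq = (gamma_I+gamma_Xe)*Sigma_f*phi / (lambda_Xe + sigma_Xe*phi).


Xe_eq = (gamma_I + gamma_Xe) * Sigma_f * phi / (lambda_Xe + sigma_Xe * phi)
Numerator = (0.0636 + 0.0036) * 0.183 * 5.5712e+13 = 6.851239e+11
Denominator = 2.09e-5 + 2.6e-18 * 5.5712e+13 = 1.657512e-04
Xe_eq = 6.851239e+11 / 1.657512e-04 = 4.1334e+15 /cm^3

4.1334e+15


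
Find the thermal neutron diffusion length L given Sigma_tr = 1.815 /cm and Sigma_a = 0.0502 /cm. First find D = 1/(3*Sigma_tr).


D = 1 / (3 * Sigma_tr) = 1 / (3 * 1.815) = 0.1836547 cm
L = sqrt(D / Sigma_a)
L = sqrt(0.1836547 / 0.0502)
L = 1.9127 cm

1.9127


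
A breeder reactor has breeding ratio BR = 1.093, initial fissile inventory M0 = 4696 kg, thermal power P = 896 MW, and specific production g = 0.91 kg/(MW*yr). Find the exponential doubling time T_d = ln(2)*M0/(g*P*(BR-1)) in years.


Breeding gain G = BR - 1 = 1.093 - 1 = 0.093
Fissile production rate = g * P * G = 0.91 * 896 * 0.093 = 75.82848 kg/yr
T_d = ln(2) * M0 / (g * P * G)
T_d = ln(2) * 4696 / 75.82848 = 42.926 yr

42.926


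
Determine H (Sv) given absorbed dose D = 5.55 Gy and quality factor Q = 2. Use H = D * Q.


H = D * Q
H = 5.55 * 2
H = 11.100 Sv

11.100


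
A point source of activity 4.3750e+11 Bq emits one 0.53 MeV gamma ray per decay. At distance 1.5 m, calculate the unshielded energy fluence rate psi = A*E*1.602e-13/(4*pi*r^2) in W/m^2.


psi = A * E * 1.602e-13 / (4*pi*r^2)
psi = 4.3750e+11 * 0.53 * 1.602e-13 / (4*pi*1.5^2)
psi = 0.0013138 W/m^2

0.0013138


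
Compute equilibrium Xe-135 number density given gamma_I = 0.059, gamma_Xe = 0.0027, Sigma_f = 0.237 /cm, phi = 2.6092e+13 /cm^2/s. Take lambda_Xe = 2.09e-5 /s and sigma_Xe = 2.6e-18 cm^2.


Xe_eq = (gamma_I + gamma_Xe) * Sigma_f * phi / (lambda_Xe + sigma_Xe * phi)
Numerator = (0.059 + 0.0027) * 0.237 * 2.6092e+13 = 3.815407e+11
Denominator = 2.09e-5 + 2.6e-18 * 2.6092e+13 = 8.873920e-05
Xe_eq = 3.815407e+11 / 8.873920e-05 = 4.2996e+15 /cm^3

4.2996e+15


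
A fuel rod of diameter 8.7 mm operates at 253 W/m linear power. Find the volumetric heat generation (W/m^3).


r = D / 2 / 1000 = 8.7 / 2 / 1000 = 0.00435 m
q''' = q' / (pi * r^2)
q''' = 253 / (pi * 0.00435^2)
q''' = 4.2559e+06 W/m^3

4.2559e+06


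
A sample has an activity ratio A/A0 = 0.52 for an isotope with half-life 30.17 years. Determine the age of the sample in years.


lambda = ln(2) / t_half = ln(2) / 30.17 = 0.02297472 /yr
t = -ln(A/A0) / lambda
t = -ln(0.52) / 0.02297472
t = 28.463 yr

28.463


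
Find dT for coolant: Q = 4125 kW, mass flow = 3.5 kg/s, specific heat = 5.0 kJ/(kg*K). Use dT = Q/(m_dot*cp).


dT = Q / (m_dot * cp)
dT = 4125 / (3.5 * 5.0)
dT = 235.71 C

235.71


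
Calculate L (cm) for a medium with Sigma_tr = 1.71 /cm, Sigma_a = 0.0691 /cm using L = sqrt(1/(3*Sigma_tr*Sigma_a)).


D = 1 / (3 * Sigma_tr) = 1 / (3 * 1.71) = 0.1949318 cm
L = sqrt(D / Sigma_a)
L = sqrt(0.1949318 / 0.0691)
L = 1.6796 cm

1.6796


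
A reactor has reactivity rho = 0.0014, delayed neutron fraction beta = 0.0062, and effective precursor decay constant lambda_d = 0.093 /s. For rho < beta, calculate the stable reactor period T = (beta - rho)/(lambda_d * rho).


T = (beta - rho) / (lambda_d * rho)
T = (0.0062 - 0.0014) / (0.093 * 0.0014)
T = 36.866 s

36.866


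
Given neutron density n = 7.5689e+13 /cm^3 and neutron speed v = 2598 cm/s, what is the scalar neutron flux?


phi = n * v
phi = 7.5689e+13 * 2598
phi = 1.9664e+17 /cm^2/s

1.9664e+17


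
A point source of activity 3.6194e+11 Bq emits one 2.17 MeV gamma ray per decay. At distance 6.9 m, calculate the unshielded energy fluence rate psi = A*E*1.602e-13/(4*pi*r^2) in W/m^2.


psi = A * E * 1.602e-13 / (4*pi*r^2)
psi = 3.6194e+11 * 2.17 * 1.602e-13 / (4*pi*6.9^2)
psi = 2.1031e-04 W/m^2

2.1031e-04


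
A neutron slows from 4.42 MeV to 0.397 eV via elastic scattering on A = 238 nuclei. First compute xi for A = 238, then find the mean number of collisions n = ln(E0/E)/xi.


xi = 1 + (A-1)^2/(2A)*ln((A-1)/(A+1)) = 0.008379872 (for A = 238)
n = ln(E0/E) / xi
n = ln(4.42e6 / 0.397) / 0.008379872
n = ln(1.113350e+07) / 0.008379872 = 1936.2

1936.2


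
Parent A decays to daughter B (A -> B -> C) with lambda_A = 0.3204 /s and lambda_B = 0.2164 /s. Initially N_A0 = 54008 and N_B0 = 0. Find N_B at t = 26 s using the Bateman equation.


N_B(t) = lambda_A * N_A0 / (lambda_B - lambda_A) * [exp(-lambda_A*t) - exp(-lambda_B*t)]
exp(-0.3204*26) = 2.410756e-04; exp(-0.2164*26) = 0.003601517
N_B = 0.3204 * 54008 / (0.2164 - 0.3204) * (2.410756e-04 - 0.003601517)
N_B = 559.13

559.13


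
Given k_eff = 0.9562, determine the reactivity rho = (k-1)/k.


rho = (k_eff - 1) / k_eff
rho = (0.9562 - 1) / 0.9562
rho = -0.045806

-0.045806


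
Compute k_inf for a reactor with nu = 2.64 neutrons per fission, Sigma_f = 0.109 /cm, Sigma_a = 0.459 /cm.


k_inf = nu * Sigma_f / Sigma_a
k_inf = 2.64 * 0.109 / 0.459
k_inf = 0.62693

0.62693


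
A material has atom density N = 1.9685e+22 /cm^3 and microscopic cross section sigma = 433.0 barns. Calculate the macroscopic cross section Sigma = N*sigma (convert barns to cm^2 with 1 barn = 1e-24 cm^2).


Sigma = N * sigma_barns * 1e-24
Sigma = 1.9685e+22 * 433.0 * 1e-24
Sigma = 8.5236 /cm

8.5236


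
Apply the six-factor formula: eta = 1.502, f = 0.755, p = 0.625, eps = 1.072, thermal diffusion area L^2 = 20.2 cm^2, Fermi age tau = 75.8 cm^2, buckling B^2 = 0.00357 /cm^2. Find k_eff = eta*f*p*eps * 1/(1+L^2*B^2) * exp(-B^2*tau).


k_inf = eta*f*p*eps = 1.502*0.755*0.625*1.072 = 0.7597867
P_TNL = 1/(1 + L^2*B^2) = 1/(1 + 20.2*0.00357) = 0.9327366
P_FNL = exp(-B^2*tau) = exp(-0.00357*75.8) = 0.7629170
k_eff = k_inf * P_TNL * P_FNL = 0.7597867 * 0.9327366 * 0.7629170
k_eff = 0.54066

0.54066


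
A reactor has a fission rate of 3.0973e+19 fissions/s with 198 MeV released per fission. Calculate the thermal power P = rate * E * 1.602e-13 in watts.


P = fission_rate * E_MeV * 1.602e-13
P = 3.0973e+19 * 198 * 1.602e-13
P = 9.8245e+08 W

9.8245e+08


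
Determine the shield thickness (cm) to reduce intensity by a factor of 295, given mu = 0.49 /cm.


x = ln(factor) / mu
x = ln(295) / 0.49
x = 11.606 cm

11.606


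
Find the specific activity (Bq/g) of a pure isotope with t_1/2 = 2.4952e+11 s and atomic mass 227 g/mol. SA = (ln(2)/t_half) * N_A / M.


lambda = ln(2) / t_half = ln(2) / 2.4952e+11 = 2.777922e-12 /s
SA = lambda * N_A / M
SA = 2.777922e-12 * 6.022e23 / 227
SA = 7.3694e+09 Bq/g

7.3694e+09


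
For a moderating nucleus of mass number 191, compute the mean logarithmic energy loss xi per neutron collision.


xi = 1 + (A-1)^2/(2A) * ln((A-1)/(A+1))
xi = 1 + (191-1)^2/(2*191) * ln((191-1)/(191 +1))
xi = 0.010435

0.010435


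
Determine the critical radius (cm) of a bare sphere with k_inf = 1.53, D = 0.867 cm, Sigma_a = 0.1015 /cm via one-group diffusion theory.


L^2 = D / Sigma_a = 0.867 / 0.1015 = 8.541872 cm^2
B_m^2 = (k_inf - 1) / L^2 = (1.53 - 1) / 8.541872 = 0.06204729 /cm^2
For a bare sphere: B_g = pi/R, so R_c = pi / sqrt(B_m^2)
R_c = pi / sqrt(0.06204729) = 12.612 cm

12.612


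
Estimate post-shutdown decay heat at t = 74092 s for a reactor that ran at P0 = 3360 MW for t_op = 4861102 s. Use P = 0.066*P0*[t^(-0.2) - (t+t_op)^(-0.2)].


P/P0 = 0.066 * [t^(-0.2) - (t + t_op)^(-0.2)]
P/P0 = 0.066 * [74092^(-0.2) - (74092 + 4861102)^(-0.2)]
P/P0 = 0.066 * [0.1061807 - 0.04584998] = 0.003981828
P = 3360 * 0.003981828 = 13.379 MW

13.379


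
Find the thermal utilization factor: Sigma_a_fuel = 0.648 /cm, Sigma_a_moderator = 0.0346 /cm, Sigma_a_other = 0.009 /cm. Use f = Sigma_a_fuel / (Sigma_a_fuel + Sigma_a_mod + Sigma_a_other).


f = Sigma_a_fuel / (Sigma_a_fuel + Sigma_a_mod + Sigma_a_other)
f = 0.648 / (0.648 + 0.0346 + 0.009)
f = 0.93696

0.93696


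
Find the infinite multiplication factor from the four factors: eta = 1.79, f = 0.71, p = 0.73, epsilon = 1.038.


k_inf = eta * f * p * epsilon
k_inf = 1.79 * 0.71 * 0.73 * 1.038
k_inf = 0.96301

0.96301


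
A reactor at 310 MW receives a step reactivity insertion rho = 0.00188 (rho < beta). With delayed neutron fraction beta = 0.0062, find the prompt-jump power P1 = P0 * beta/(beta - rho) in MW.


P1/P0 = beta / (beta - rho)
P1/P0 = 0.0062 / (0.0062 - 0.00188) = 1.435185
P1 = 310 * 1.435185 = 444.91 MW

444.91


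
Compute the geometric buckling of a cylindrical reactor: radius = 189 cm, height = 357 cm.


B^2 = (2.405/R)^2 + (pi/H)^2
B^2 = (2.405/189)^2 + (pi/357)^2
B^2 = 2.3936e-04 /cm^2

2.3936e-04


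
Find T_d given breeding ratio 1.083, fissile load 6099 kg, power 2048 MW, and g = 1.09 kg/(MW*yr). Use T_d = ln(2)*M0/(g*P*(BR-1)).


Breeding gain G = BR - 1 = 1.083 - 1 = 0.083
Fissile production rate = g * P * G = 1.09 * 2048 * 0.083 = 185.28256 kg/yr
T_d = ln(2) * M0 / (g * P * G)
T_d = ln(2) * 6099 / 185.28256 = 22.817 yr

22.817


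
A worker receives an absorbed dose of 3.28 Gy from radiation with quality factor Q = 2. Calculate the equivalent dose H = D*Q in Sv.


H = D * Q
H = 3.28 * 2
H = 6.5600 Sv

6.5600


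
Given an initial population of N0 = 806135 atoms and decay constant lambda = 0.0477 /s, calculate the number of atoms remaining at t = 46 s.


N = N0 * exp(-lambda * t)
N = 806135 * exp(-0.0477 * 46)
N = 89842

89842


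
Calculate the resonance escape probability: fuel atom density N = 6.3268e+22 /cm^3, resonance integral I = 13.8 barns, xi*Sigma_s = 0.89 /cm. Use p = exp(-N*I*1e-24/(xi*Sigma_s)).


p = exp(-N * I * 1e-24 / (xi*Sigma_s))
p = exp(-6.3268e+22 * 13.8 * 1e-24 / 0.89)
p = 0.37493

0.37493


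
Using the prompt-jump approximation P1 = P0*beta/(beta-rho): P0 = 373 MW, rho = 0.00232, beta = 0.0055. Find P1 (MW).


P1/P0 = beta / (beta - rho)
P1/P0 = 0.0055 / (0.0055 - 0.00232) = 1.729560
P1 = 373 * 1.729560 = 645.13 MW

645.13


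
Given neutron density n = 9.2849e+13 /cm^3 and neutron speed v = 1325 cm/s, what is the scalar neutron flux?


phi = n * v
phi = 9.2849e+13 * 1325
phi = 1.2302e+17 /cm^2/s

1.2302e+17


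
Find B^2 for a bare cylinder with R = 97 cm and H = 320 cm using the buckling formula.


B^2 = (2.405/R)^2 + (pi/H)^2
B^2 = (2.405/97)^2 + (pi/320)^2
B^2 = 7.1112e-04 /cm^2

7.1112e-04


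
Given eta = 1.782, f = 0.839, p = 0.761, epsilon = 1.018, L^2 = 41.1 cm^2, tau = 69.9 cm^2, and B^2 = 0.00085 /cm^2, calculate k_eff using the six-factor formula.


k_inf = eta*f*p*eps = 1.782*0.839*0.761*1.018 = 1.158249
P_TNL = 1/(1 + L^2*B^2) = 1/(1 + 41.1*0.00085) = 0.9662443
P_FNL = exp(-B^2*tau) = exp(-0.00085*69.9) = 0.9423156
k_eff = k_inf * P_TNL * P_FNL = 1.158249 * 0.9662443 * 0.9423156
k_eff = 1.0546

1.0546


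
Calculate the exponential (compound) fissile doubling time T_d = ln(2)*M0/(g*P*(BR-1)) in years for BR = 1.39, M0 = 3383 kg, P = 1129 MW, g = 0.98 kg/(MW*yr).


Breeding gain G = BR - 1 = 1.39 - 1 = 0.39
Fissile production rate = g * P * G = 0.98 * 1129 * 0.39 = 431.5038 kg/yr
T_d = ln(2) * M0 / (g * P * G)
T_d = ln(2) * 3383 / 431.5038 = 5.4343 yr

5.4343


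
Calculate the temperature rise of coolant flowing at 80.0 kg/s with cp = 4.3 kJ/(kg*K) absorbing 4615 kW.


dT = Q / (m_dot * cp)
dT = 4615 / (80.0 * 4.3)
dT = 13.416 C

13.416


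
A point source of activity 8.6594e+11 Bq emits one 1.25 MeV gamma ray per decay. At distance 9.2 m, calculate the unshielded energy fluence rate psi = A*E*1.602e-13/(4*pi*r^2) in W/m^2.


psi = A * E * 1.602e-13 / (4*pi*r^2)
psi = 8.6594e+11 * 1.25 * 1.602e-13 / (4*pi*9.2^2)
psi = 1.6303e-04 W/m^2

1.6303e-04


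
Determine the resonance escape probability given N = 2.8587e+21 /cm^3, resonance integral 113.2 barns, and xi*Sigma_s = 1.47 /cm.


p = exp(-N * I * 1e-24 / (xi*Sigma_s))
p = exp(-2.8587e+21 * 113.2 * 1e-24 / 1.47)
p = 0.80241

0.80241


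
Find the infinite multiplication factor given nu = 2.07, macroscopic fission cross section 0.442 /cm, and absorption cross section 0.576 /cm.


k_inf = nu * Sigma_f / Sigma_a
k_inf = 2.07 * 0.442 / 0.576
k_inf = 1.5884

1.5884


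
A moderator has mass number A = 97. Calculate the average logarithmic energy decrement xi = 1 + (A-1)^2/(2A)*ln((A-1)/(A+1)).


xi = 1 + (A-1)^2/(2A) * ln((A-1)/(A+1))
xi = 1 + (97-1)^2/(2*97) * ln((97-1)/(97 +1))
xi = 0.020478

0.020478


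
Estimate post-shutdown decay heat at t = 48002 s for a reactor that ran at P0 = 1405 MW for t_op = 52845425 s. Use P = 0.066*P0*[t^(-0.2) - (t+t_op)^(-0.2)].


P/P0 = 0.066 * [t^(-0.2) - (t + t_op)^(-0.2)]
P/P0 = 0.066 * [48002^(-0.2) - (48002 + 52845425)^(-0.2)]
P/P0 = 0.066 * [0.1158106 - 0.02853118] = 0.005760442
P = 1405 * 0.005760442 = 8.0934 MW

8.0934


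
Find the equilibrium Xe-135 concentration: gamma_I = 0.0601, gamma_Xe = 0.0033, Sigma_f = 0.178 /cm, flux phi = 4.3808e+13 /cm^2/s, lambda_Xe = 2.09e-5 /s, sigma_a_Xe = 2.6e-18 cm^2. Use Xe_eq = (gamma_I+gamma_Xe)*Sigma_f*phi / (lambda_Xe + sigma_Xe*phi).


Xe_eq = (gamma_I + gamma_Xe) * Sigma_f * phi / (lambda_Xe + sigma_Xe * phi)
Numerator = (0.0601 + 0.0033) * 0.178 * 4.3808e+13 = 4.943820e+11
Denominator = 2.09e-5 + 2.6e-18 * 4.3808e+13 = 1.348008e-04
Xe_eq = 4.943820e+11 / 1.348008e-04 = 3.6675e+15 /cm^3

3.6675e+15


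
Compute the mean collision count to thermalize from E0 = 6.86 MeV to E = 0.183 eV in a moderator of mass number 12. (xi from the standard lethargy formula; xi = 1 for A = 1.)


xi = 1 + (A-1)^2/(2A)*ln((A-1)/(A+1)) = 0.1577690 (for A = 12)
n = ln(E0/E) / xi
n = ln(6.86e6 / 0.183) / 0.1577690
n = ln(3.748634e+07) / 0.1577690 = 110.54

110.54


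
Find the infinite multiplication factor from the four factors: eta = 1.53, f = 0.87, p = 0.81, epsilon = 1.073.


k_inf = eta * f * p * epsilon
k_inf = 1.53 * 0.87 * 0.81 * 1.073
k_inf = 1.1569

1.1569


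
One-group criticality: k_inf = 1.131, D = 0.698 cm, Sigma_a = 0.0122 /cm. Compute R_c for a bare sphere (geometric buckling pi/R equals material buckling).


L^2 = D / Sigma_a = 0.698 / 0.0122 = 57.21311 cm^2
B_m^2 = (k_inf - 1) / L^2 = (1.131 - 1) / 57.21311 = 0.002289685 /cm^2
For a bare sphere: B_g = pi/R, so R_c = pi / sqrt(B_m^2)
R_c = pi / sqrt(0.002289685) = 65.654 cm

65.654


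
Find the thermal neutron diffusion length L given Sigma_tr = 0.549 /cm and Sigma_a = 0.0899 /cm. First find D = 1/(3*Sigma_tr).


D = 1 / (3 * Sigma_tr) = 1 / (3 * 0.549) = 0.6071645 cm
L = sqrt(D / Sigma_a)
L = sqrt(0.6071645 / 0.0899)
L = 2.5988 cm

2.5988


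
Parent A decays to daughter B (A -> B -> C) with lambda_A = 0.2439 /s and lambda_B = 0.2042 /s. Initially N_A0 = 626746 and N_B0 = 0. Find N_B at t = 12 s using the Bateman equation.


N_B(t) = lambda_A * N_A0 / (lambda_B - lambda_A) * [exp(-lambda_A*t) - exp(-lambda_B*t)]
exp(-0.2439*12) = 0.05356818; exp(-0.2042*12) = 0.08625908
N_B = 0.2439 * 626746 / (0.2042 - 0.2439) * (0.05356818 - 0.08625908)
N_B = 125875

125875


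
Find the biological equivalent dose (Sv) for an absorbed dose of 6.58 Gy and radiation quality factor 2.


H = D * Q
H = 6.58 * 2
H = 13.160 Sv

13.160


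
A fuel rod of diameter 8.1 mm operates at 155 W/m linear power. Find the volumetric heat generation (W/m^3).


r = D / 2 / 1000 = 8.1 / 2 / 1000 = 0.00405 m
q''' = q' / (pi * r^2)
q''' = 155 / (pi * 0.00405^2)
q''' = 3.0080e+06 W/m^3

3.0080e+06


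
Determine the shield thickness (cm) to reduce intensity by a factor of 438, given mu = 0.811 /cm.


x = ln(factor) / mu
x = ln(438) / 0.811
x = 7.4997 cm

7.4997


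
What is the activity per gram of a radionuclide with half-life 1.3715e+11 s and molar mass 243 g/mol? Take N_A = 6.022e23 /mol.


lambda = ln(2) / t_half = ln(2) / 1.3715e+11 = 5.053935e-12 /s
SA = lambda * N_A / M
SA = 5.053935e-12 * 6.022e23 / 243
SA = 1.2525e+10 Bq/g

1.2525e+10


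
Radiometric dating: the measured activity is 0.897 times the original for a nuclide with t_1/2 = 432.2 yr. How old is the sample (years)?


lambda = ln(2) / t_half = ln(2) / 432.2 = 0.001603765 /yr
t = -ln(A/A0) / lambda
t = -ln(0.897) / 0.001603765
t = 67.778 yr

67.778


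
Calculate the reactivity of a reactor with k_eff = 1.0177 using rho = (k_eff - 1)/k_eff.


rho = (k_eff - 1) / k_eff
rho = (1.0177 - 1) / 1.0177
rho = 0.017392

0.017392


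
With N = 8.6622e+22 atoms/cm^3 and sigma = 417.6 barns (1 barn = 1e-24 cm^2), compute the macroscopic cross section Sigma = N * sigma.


Sigma = N * sigma_barns * 1e-24
Sigma = 8.6622e+22 * 417.6 * 1e-24
Sigma = 36.173 /cm

36.173


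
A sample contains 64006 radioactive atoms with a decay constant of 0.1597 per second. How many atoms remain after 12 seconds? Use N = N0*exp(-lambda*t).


N = N0 * exp(-lambda * t)
N = 64006 * exp(-0.1597 * 12)
N = 9417.6

9417.6


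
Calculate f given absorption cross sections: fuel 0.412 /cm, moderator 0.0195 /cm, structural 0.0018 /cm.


f = Sigma_a_fuel / (Sigma_a_fuel + Sigma_a_mod + Sigma_a_other)
f = 0.412 / (0.412 + 0.0195 + 0.0018)
f = 0.95084

0.95084


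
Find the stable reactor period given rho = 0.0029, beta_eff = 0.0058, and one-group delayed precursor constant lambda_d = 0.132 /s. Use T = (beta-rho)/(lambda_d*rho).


T = (beta - rho) / (lambda_d * rho)
T = (0.0058 - 0.0029) / (0.132 * 0.0029)
T = 7.5758 s

7.5758


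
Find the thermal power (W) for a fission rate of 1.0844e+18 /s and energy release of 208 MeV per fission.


P = fission_rate * E_MeV * 1.602e-13
P = 1.0844e+18 * 208 * 1.602e-13
P = 3.6134e+07 W

3.6134e+07


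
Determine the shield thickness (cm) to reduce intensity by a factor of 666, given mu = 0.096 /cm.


x = ln(factor) / mu
x = ln(666) / 0.096
x = 67.722 cm

67.722


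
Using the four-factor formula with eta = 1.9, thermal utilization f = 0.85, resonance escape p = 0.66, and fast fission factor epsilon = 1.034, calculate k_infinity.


k_inf = eta * f * p * epsilon
k_inf = 1.9 * 0.85 * 0.66 * 1.034
k_inf = 1.1021

1.1021


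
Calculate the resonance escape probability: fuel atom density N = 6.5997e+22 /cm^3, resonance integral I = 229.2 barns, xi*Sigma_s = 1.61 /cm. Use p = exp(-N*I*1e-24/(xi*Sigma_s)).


p = exp(-N * I * 1e-24 / (xi*Sigma_s))
p = exp(-6.5997e+22 * 229.2 * 1e-24 / 1.61)
p = 8.3110e-05

8.3110e-05


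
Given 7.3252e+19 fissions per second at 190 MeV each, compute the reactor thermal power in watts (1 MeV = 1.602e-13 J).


P = fission_rate * E_MeV * 1.602e-13
P = 7.3252e+19 * 190 * 1.602e-13
P = 2.2296e+09 W

2.2296e+09


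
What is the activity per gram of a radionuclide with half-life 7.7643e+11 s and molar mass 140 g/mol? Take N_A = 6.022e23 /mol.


lambda = ln(2) / t_half = ln(2) / 7.7643e+11 = 8.927362e-13 /s
SA = lambda * N_A / M
SA = 8.927362e-13 * 6.022e23 / 140
SA = 3.8400e+09 Bq/g

3.8400e+09


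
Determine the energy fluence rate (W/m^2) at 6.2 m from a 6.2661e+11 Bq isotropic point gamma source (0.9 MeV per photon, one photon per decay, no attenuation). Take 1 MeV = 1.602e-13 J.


psi = A * E * 1.602e-13 / (4*pi*r^2)
psi = 6.2661e+11 * 0.9 * 1.602e-13 / (4*pi*6.2^2)
psi = 1.8703e-04 W/m^2

1.8703e-04


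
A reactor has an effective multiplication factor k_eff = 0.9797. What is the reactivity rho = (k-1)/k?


rho = (k_eff - 1) / k_eff
rho = (0.9797 - 1) / 0.9797
rho = -0.020721

-0.020721


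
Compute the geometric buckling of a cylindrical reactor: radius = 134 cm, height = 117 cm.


B^2 = (2.405/R)^2 + (pi/H)^2
B^2 = (2.405/134)^2 + (pi/117)^2
B^2 = 0.0010431 /cm^2

0.0010431


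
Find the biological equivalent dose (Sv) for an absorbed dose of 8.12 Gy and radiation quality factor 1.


H = D * Q
H = 8.12 * 1
H = 8.1200 Sv

8.1200


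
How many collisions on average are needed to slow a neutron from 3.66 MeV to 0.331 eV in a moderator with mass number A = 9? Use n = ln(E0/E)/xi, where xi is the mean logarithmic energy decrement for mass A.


xi = 1 + (A-1)^2/(2A)*ln((A-1)/(A+1)) = 0.2066007 (for A = 9)
n = ln(E0/E) / xi
n = ln(3.66e6 / 0.331) / 0.2066007
n = ln(1.105740e+07) / 0.2066007 = 78.502

78.502


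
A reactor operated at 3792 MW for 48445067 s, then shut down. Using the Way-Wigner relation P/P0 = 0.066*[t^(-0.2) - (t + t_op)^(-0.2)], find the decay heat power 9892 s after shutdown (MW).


P/P0 = 0.066 * [t^(-0.2) - (t + t_op)^(-0.2)]
P/P0 = 0.066 * [9892^(-0.2) - (9892 + 48445067)^(-0.2)]
P/P0 = 0.066 * [0.1588339 - 0.02903570] = 0.008566681
P = 3792 * 0.008566681 = 32.485 MW

32.485


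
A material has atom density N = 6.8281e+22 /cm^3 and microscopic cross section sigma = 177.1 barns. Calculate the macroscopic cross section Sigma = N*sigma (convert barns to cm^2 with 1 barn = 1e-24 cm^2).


Sigma = N * sigma_barns * 1e-24
Sigma = 6.8281e+22 * 177.1 * 1e-24
Sigma = 12.093 /cm

12.093


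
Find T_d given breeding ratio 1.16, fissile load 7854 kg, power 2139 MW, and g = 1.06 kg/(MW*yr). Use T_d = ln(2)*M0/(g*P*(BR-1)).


Breeding gain G = BR - 1 = 1.16 - 1 = 0.16
Fissile production rate = g * P * G = 1.06 * 2139 * 0.16 = 362.7744 kg/yr
T_d = ln(2) * M0 / (g * P * G)
T_d = ln(2) * 7854 / 362.7744 = 15.007 yr

15.007


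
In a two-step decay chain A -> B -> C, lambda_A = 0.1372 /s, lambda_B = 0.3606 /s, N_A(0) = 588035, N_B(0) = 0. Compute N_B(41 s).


N_B(t) = lambda_A * N_A0 / (lambda_B - lambda_A) * [exp(-lambda_A*t) - exp(-lambda_B*t)]
exp(-0.1372*41) = 0.003605842; exp(-0.3606*41) = 3.794284e-07
N_B = 0.1372 * 588035 / (0.3606 - 0.1372) * (0.003605842 - 3.794284e-07)
N_B = 1302.1

1302.1


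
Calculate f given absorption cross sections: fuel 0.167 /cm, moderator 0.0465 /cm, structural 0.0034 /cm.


f = Sigma_a_fuel / (Sigma_a_fuel + Sigma_a_mod + Sigma_a_other)
f = 0.167 / (0.167 + 0.0465 + 0.0034)
f = 0.76994

0.76994


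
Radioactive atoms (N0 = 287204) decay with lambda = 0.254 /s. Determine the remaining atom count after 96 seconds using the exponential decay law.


N = N0 * exp(-lambda * t)
N = 287204 * exp(-0.254 * 96)
N = 7.3851e-06

7.3851e-06


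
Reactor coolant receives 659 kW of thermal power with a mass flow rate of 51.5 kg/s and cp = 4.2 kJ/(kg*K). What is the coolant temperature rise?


dT = Q / (m_dot * cp)
dT = 659 / (51.5 * 4.2)
dT = 3.0467 C

3.0467


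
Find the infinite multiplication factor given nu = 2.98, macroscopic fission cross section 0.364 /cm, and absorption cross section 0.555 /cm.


k_inf = nu * Sigma_f / Sigma_a
k_inf = 2.98 * 0.364 / 0.555
k_inf = 1.9545

1.9545


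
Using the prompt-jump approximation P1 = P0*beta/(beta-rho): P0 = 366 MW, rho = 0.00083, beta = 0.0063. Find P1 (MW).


P1/P0 = beta / (beta - rho)
P1/P0 = 0.0063 / (0.0063 - 0.00083) = 1.151737
P1 = 366 * 1.151737 = 421.54 MW

421.54


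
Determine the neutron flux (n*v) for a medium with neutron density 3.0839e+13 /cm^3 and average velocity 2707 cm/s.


phi = n * v
phi = 3.0839e+13 * 2707
phi = 8.3481e+16 /cm^2/s

8.3481e+16


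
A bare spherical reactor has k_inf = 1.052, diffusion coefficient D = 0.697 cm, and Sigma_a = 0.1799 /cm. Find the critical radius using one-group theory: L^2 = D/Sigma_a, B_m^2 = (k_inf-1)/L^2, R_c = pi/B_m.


L^2 = D / Sigma_a = 0.697 / 0.1799 = 3.874375 cm^2
B_m^2 = (k_inf - 1) / L^2 = (1.052 - 1) / 3.874375 = 0.01342152 /cm^2
For a bare sphere: B_g = pi/R, so R_c = pi / sqrt(B_m^2)
R_c = pi / sqrt(0.01342152) = 27.117 cm

27.117


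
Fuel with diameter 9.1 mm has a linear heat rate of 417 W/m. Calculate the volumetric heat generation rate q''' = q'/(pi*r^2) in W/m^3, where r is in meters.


r = D / 2 / 1000 = 9.1 / 2 / 1000 = 0.00455 m
q''' = q' / (pi * r^2)
q''' = 417 / (pi * 0.00455^2)
q''' = 6.4116e+06 W/m^3

6.4116e+06


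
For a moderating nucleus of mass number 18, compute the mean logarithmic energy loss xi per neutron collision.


xi = 1 + (A-1)^2/(2A) * ln((A-1)/(A+1))
xi = 1 + (18-1)^2/(2*18) * ln((18-1)/(18 +1))
xi = 0.10711

0.10711


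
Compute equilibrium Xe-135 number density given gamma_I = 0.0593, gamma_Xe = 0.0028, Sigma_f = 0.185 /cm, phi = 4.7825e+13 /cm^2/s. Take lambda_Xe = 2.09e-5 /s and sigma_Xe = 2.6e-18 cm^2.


Xe_eq = (gamma_I + gamma_Xe) * Sigma_f * phi / (lambda_Xe + sigma_Xe * phi)
Numerator = (0.0593 + 0.0028) * 0.185 * 4.7825e+13 = 5.494375e+11
Denominator = 2.09e-5 + 2.6e-18 * 4.7825e+13 = 1.452450e-04
Xe_eq = 5.494375e+11 / 1.452450e-04 = 3.7828e+15 /cm^3

3.7828e+15


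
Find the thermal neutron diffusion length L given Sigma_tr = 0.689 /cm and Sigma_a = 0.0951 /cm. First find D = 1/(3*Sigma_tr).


D = 1 / (3 * Sigma_tr) = 1 / (3 * 0.689) = 0.4837929 cm
L = sqrt(D / Sigma_a)
L = sqrt(0.4837929 / 0.0951)
L = 2.2555 cm

2.2555


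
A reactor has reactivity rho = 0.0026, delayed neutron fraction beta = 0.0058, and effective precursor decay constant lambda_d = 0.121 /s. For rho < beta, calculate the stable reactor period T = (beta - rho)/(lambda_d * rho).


T = (beta - rho) / (lambda_d * rho)
T = (0.0058 - 0.0026) / (0.121 * 0.0026)
T = 10.172 s

10.172


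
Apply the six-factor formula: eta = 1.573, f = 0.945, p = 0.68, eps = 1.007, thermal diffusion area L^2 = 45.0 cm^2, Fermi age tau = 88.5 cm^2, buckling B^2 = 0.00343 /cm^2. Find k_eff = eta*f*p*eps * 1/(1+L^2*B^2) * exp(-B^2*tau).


k_inf = eta*f*p*eps = 1.573*0.945*0.68*1.007 = 1.017885
P_TNL = 1/(1 + L^2*B^2) = 1/(1 + 45.0*0.00343) = 0.8662884
P_FNL = exp(-B^2*tau) = exp(-0.00343*88.5) = 0.7381893
k_eff = k_inf * P_TNL * P_FNL = 1.017885 * 0.8662884 * 0.7381893
k_eff = 0.65092

0.65092
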